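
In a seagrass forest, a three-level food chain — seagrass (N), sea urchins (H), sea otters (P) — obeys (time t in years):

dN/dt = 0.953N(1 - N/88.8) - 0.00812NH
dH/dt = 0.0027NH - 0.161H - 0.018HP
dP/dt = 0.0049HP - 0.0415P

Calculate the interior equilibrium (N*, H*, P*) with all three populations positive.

From dP/dt = 0: 0.0049H* = 0.0415, so H* = 8.47.
From dN/dt = 0: 0.953(1 - N*/88.8) = 0.00812·8.47, giving N* = 88.8·(1 - 0.0722) = 82.4.
From dH/dt = 0: 0.0027·82.4 - 0.161 = 0.018P*, so P* = 0.0615/0.018 = 3.41.

N* ≈ 82.4, H* ≈ 8.47, P* ≈ 3.41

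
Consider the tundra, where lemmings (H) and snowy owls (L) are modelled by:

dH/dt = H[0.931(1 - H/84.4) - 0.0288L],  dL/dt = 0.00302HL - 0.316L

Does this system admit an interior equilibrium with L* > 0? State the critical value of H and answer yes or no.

Threshold H = 105; K < 105, so no, the predator goes extinct.

The predator equation gives dL/dt > 0 only when H > 0.316/0.00302 = 105.
Without the predator, H → K = 84.4. Since 84.4 < 105, the predator cannot invade.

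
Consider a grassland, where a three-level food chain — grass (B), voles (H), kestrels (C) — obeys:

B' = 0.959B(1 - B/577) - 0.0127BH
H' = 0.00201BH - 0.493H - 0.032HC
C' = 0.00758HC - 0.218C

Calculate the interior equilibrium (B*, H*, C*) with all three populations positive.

From dC/dt = 0: 0.00758H* = 0.218, so H* = 28.8.
From dB/dt = 0: 0.959(1 - B*/577) = 0.0127·28.8, giving B* = 577·(1 - 0.381) = 357.
From dH/dt = 0: 0.00201·357 - 0.493 = 0.032C*, so C* = 0.225/0.032 = 7.03.

B* ≈ 357, H* ≈ 28.8, C* ≈ 7.03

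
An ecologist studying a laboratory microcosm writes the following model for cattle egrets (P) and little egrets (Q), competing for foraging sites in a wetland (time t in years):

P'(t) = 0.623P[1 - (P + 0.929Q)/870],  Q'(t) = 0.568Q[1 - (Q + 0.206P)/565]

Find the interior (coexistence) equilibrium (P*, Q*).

Setting both brackets to zero gives the nullclines P + 0.929Q = 870 and 0.206P + Q = 565.
Substituting Q = 565 - 0.206P into the first: P(1 - 0.929·0.206) = 870 - 0.929·565.
So P* = 345/0.809 = 427, and then Q* = 565 - 0.206·427 = 477.

P* ≈ 427, Q* ≈ 477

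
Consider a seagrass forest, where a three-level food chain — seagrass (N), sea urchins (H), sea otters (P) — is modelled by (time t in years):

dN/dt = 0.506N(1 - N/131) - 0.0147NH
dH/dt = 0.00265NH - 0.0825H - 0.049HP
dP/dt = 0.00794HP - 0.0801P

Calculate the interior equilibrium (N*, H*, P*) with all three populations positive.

N* ≈ 92.6, H* ≈ 10.1, P* ≈ 3.32

From dP/dt = 0: 0.00794H* = 0.0801, so H* = 10.1.
From dN/dt = 0: 0.506(1 - N*/131) = 0.0147·10.1, giving N* = 131·(1 - 0.293) = 92.6.
From dH/dt = 0: 0.00265·92.6 - 0.0825 = 0.049P*, so P* = 0.163/0.049 = 3.32.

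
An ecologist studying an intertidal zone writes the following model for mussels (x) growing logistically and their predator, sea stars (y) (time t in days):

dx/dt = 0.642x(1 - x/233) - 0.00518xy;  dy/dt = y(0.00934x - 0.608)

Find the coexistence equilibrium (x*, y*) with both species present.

x* ≈ 65.1, y* ≈ 89.3

From dy/dt = 0 with y > 0: 0.00934x* = 0.608, so x* = 65.1.
Substitute into dx/dt = 0: 0.642(1 - 65.1/233) = 0.00518y*.
The bracket is 0.721, giving y* = 0.463/0.00518 = 89.3.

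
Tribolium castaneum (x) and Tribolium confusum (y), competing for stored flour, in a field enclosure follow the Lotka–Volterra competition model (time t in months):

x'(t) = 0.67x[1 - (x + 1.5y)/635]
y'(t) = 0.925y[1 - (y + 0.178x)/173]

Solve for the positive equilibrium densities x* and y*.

Setting both brackets to zero gives the nullclines x + 1.5y = 635 and 0.178x + y = 173.
Substituting y = 173 - 0.178x into the first: x(1 - 1.5·0.178) = 635 - 1.5·173.
So x* = 376/0.733 = 512, and then y* = 173 - 0.178·512 = 81.8.

x* ≈ 512, y* ≈ 81.8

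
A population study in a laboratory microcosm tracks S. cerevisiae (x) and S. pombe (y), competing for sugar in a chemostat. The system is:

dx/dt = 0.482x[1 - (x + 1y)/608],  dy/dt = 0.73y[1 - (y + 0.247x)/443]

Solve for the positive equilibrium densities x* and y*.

x* ≈ 219, y* ≈ 389

Setting both brackets to zero gives the nullclines x + 1y = 608 and 0.247x + y = 443.
Substituting y = 443 - 0.247x into the first: x(1 - 1·0.247) = 608 - 1·443.
So x* = 165/0.753 = 219, and then y* = 443 - 0.247·219 = 389.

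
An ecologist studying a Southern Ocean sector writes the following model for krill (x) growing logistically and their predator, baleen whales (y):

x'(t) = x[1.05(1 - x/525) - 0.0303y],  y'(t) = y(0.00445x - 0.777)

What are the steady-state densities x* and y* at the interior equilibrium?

x* ≈ 175, y* ≈ 23.1

From dy/dt = 0 with y > 0: 0.00445x* = 0.777, so x* = 175.
Substitute into dx/dt = 0: 1.05(1 - 175/525) = 0.0303y*.
The bracket is 0.667, giving y* = 0.701/0.0303 = 23.1.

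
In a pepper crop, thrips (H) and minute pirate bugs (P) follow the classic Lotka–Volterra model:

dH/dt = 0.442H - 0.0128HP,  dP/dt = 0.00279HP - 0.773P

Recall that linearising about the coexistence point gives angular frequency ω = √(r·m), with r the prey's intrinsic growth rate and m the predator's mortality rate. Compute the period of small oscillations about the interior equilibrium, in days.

Here r = 0.442 and m = 0.773, so r·m = 0.342.
ω = √0.342 = 0.585 per day, hence T = 2π/ω ≈ 10.7 days.

T ≈ 10.7 days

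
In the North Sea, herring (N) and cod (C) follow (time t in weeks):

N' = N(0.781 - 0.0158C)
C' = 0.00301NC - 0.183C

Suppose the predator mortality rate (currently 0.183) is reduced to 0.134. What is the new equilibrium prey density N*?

At the interior fixed point, setting dC/dt = 0 with C > 0 fixes N* = (predator death rate)/(NC coefficient) — independent of the other coefficients.
With the change, N* = 0.134/0.00301 = 44.5; it falls from 60.8.

N* ≈ 44.5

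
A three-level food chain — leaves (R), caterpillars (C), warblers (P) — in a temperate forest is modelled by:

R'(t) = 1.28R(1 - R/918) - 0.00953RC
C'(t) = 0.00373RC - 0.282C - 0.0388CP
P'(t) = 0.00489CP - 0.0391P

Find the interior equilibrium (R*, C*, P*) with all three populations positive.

R* ≈ 863, C* ≈ 8, P* ≈ 75.7

From dP/dt = 0: 0.00489C* = 0.0391, so C* = 8.
From dR/dt = 0: 1.28(1 - R*/918) = 0.00953·8, giving R* = 918·(1 - 0.0595) = 863.
From dC/dt = 0: 0.00373·863 - 0.282 = 0.0388P*, so P* = 2.94/0.0388 = 75.7.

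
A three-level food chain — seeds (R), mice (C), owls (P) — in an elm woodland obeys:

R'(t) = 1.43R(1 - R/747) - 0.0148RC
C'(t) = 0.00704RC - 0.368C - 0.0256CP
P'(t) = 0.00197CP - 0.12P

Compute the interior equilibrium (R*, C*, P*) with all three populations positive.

From dP/dt = 0: 0.00197C* = 0.12, so C* = 60.9.
From dR/dt = 0: 1.43(1 - R*/747) = 0.0148·60.9, giving R* = 747·(1 - 0.63) = 276.
From dC/dt = 0: 0.00704·276 - 0.368 = 0.0256P*, so P* = 1.58/0.0256 = 61.5.

R* ≈ 276, C* ≈ 60.9, P* ≈ 61.5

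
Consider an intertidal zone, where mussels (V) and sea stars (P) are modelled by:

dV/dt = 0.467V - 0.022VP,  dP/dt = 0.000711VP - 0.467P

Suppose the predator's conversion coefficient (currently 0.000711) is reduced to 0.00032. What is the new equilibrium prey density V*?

At the interior fixed point, setting dP/dt = 0 with P > 0 fixes V* = (predator death rate)/(VP coefficient) — independent of the other coefficients.
With the change, V* = 0.467/0.00032 = 1460; it rises from 657.

V* ≈ 1460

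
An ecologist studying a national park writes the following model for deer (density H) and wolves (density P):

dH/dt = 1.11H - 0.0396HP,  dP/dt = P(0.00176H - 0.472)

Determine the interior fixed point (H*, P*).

H* ≈ 268, P* ≈ 28

Set dP/dt = 0 with P > 0: 0.00176H - 0.472 = 0, so H* = 0.472/0.00176 = 268.
Set dH/dt = 0 with H > 0: 1.11 - 0.0396P = 0, so P* = 1.11/0.0396 = 28.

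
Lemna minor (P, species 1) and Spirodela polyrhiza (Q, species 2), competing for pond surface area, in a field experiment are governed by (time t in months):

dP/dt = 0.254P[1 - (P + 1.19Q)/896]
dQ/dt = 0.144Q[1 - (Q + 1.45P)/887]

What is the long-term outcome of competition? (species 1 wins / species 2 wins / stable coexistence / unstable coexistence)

Compare the nullcline intercepts: K1/α12 = 896/1.19 = 753 < K2 = 887; K2/α21 = 887/1.45 = 612 < K1 = 896.
Since both are reversed, neither can invade when rare; the interior point is a saddle.

unstable coexistence (outcome depends on initial conditions)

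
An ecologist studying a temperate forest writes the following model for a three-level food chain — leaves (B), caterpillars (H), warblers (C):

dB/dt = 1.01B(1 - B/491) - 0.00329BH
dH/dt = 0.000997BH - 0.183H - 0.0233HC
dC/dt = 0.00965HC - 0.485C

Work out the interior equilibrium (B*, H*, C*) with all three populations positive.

From dC/dt = 0: 0.00965H* = 0.485, so H* = 50.3.
From dB/dt = 0: 1.01(1 - B*/491) = 0.00329·50.3, giving B* = 491·(1 - 0.164) = 411.
From dH/dt = 0: 0.000997·411 - 0.183 = 0.0233C*, so C* = 0.226/0.0233 = 9.72.

B* ≈ 411, H* ≈ 50.3, C* ≈ 9.72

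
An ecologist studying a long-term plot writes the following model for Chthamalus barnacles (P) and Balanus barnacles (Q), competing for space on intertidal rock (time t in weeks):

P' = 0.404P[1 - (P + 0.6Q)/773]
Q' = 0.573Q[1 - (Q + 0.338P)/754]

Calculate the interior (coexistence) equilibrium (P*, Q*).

Setting both brackets to zero gives the nullclines P + 0.6Q = 773 and 0.338P + Q = 754.
Substituting Q = 754 - 0.338P into the first: P(1 - 0.6·0.338) = 773 - 0.6·754.
So P* = 321/0.797 = 402, and then Q* = 754 - 0.338·402 = 618.

P* ≈ 402, Q* ≈ 618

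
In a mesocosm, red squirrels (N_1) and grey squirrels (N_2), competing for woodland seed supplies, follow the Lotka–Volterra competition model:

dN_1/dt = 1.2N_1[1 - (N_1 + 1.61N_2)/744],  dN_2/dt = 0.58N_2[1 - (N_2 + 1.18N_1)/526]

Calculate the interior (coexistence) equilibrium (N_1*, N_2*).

Setting both brackets to zero gives the nullclines N_1 + 1.61N_2 = 744 and 1.18N_1 + N_2 = 526.
Substituting N_2 = 526 - 1.18N_1 into the first: N_1(1 - 1.61·1.18) = 744 - 1.61·526.
So N_1* = -103/-0.9 = 114, and then N_2* = 526 - 1.18·114 = 391.

N_1* ≈ 114, N_2* ≈ 391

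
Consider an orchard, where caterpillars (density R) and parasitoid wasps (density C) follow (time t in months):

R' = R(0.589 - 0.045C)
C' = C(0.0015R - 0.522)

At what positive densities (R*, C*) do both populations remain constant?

Set dC/dt = 0 with C > 0: 0.0015R - 0.522 = 0, so R* = 0.522/0.0015 = 348.
Set dR/dt = 0 with R > 0: 0.589 - 0.045C = 0, so C* = 0.589/0.045 = 13.1.

R* ≈ 348, C* ≈ 13.1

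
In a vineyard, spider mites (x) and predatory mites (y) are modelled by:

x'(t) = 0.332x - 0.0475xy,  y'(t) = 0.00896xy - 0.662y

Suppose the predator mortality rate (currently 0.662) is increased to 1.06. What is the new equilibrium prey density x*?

At the interior fixed point, setting dy/dt = 0 with y > 0 fixes x* = (predator death rate)/(xy coefficient) — independent of the other coefficients.
With the change, x* = 1.06/0.00896 = 118; it rises from 73.9.

x* ≈ 118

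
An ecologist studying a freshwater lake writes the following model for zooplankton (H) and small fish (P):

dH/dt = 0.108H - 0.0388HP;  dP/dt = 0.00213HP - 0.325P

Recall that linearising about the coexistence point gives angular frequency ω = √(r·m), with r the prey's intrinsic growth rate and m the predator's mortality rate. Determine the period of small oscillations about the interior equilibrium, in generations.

T ≈ 33.5 generations

Here r = 0.108 and m = 0.325, so r·m = 0.0351.
ω = √0.0351 = 0.187 per generation, hence T = 2π/ω ≈ 33.5 generations.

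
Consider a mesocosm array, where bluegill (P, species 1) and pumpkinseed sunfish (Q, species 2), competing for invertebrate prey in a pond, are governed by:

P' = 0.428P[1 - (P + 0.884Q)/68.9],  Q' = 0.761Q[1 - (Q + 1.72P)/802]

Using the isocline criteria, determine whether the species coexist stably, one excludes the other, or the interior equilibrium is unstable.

Compare the nullcline intercepts: K1/α12 = 68.9/0.884 = 77.9 < K2 = 802; K2/α21 = 802/1.72 = 466 > K1 = 68.9.
Since the inequalities point opposite ways, species 2 can invade but species 1 cannot.

species 2 excludes species 1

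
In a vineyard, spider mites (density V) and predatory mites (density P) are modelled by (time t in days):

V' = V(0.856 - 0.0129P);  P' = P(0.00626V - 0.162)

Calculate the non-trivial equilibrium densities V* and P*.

Set dP/dt = 0 with P > 0: 0.00626V - 0.162 = 0, so V* = 0.162/0.00626 = 25.9.
Set dV/dt = 0 with V > 0: 0.856 - 0.0129P = 0, so P* = 0.856/0.0129 = 66.4.

V* ≈ 25.9, P* ≈ 66.4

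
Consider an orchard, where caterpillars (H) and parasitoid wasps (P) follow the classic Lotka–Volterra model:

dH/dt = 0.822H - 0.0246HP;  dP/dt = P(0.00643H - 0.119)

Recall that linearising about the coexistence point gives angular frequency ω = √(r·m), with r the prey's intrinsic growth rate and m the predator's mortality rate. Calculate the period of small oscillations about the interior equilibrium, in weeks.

T ≈ 20.1 weeks

Here r = 0.822 and m = 0.119, so r·m = 0.0978.
ω = √0.0978 = 0.313 per week, hence T = 2π/ω ≈ 20.1 weeks.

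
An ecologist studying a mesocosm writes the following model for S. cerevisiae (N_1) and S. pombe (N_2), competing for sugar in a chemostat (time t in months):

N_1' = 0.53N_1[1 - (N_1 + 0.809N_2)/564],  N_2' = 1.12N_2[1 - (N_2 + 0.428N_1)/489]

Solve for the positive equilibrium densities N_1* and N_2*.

Setting both brackets to zero gives the nullclines N_1 + 0.809N_2 = 564 and 0.428N_1 + N_2 = 489.
Substituting N_2 = 489 - 0.428N_1 into the first: N_1(1 - 0.809·0.428) = 564 - 0.809·489.
So N_1* = 168/0.654 = 258, and then N_2* = 489 - 0.428·258 = 379.

N_1* ≈ 258, N_2* ≈ 379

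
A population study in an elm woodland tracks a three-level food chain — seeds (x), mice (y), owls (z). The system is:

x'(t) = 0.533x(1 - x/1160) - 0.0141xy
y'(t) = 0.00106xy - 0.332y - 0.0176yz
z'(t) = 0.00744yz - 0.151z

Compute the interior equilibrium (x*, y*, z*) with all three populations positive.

x* ≈ 537, y* ≈ 20.3, z* ≈ 13.5

From dz/dt = 0: 0.00744y* = 0.151, so y* = 20.3.
From dx/dt = 0: 0.533(1 - x*/1160) = 0.0141·20.3, giving x* = 1160·(1 - 0.537) = 537.
From dy/dt = 0: 0.00106·537 - 0.332 = 0.0176z*, so z* = 0.237/0.0176 = 13.5.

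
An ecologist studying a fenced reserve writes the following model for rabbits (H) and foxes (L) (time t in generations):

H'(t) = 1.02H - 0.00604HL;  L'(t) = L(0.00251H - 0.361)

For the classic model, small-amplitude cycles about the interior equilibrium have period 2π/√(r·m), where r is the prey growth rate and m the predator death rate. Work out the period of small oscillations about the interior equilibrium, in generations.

T ≈ 10.4 generations

Here r = 1.02 and m = 0.361, so r·m = 0.368.
ω = √0.368 = 0.607 per generation, hence T = 2π/ω ≈ 10.4 generations.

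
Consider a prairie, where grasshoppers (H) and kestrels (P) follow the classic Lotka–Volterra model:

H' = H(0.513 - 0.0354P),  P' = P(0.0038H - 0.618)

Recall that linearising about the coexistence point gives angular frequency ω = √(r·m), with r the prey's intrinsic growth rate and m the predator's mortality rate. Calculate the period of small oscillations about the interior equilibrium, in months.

Here r = 0.513 and m = 0.618, so r·m = 0.317.
ω = √0.317 = 0.563 per month, hence T = 2π/ω ≈ 11.2 months.

T ≈ 11.2 months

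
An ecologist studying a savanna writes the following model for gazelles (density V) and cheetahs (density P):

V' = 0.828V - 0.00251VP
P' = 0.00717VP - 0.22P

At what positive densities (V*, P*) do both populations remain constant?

Set dP/dt = 0 with P > 0: 0.00717V - 0.22 = 0, so V* = 0.22/0.00717 = 30.7.
Set dV/dt = 0 with V > 0: 0.828 - 0.00251P = 0, so P* = 0.828/0.00251 = 330.

V* ≈ 30.7, P* ≈ 330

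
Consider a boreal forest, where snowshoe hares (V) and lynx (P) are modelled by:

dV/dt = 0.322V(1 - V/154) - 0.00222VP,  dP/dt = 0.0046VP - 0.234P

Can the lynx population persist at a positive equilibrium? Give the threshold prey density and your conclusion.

The predator equation gives dP/dt > 0 only when V > 0.234/0.0046 = 50.9.
Without the predator, V → K = 154. Since 154 > 50.9, the predator can invade and persist.

Threshold V = 50.9; K > 50.9, so yes, the predator persists.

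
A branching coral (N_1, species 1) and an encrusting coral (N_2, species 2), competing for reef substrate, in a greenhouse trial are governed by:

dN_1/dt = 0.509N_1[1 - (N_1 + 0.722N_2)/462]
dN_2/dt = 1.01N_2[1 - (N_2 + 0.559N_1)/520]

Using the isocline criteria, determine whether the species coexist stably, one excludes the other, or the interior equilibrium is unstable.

Compare the nullcline intercepts: K1/α12 = 462/0.722 = 640 > K2 = 520; K2/α21 = 520/0.559 = 930 > K1 = 462.
Since both inequalities hold, each species can invade when rare, so the interior equilibrium is stable.

stable coexistence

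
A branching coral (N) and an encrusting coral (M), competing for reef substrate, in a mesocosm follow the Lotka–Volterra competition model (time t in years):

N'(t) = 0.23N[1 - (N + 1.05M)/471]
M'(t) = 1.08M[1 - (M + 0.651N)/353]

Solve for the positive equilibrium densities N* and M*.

N* ≈ 317, M* ≈ 147

Setting both brackets to zero gives the nullclines N + 1.05M = 471 and 0.651N + M = 353.
Substituting M = 353 - 0.651N into the first: N(1 - 1.05·0.651) = 471 - 1.05·353.
So N* = 100/0.316 = 317, and then M* = 353 - 0.651·317 = 147.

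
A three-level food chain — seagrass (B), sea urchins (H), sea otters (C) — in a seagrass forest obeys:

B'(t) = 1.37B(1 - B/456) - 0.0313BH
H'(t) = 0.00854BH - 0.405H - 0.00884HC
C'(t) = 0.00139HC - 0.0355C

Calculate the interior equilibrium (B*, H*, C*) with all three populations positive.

From dC/dt = 0: 0.00139H* = 0.0355, so H* = 25.5.
From dB/dt = 0: 1.37(1 - B*/456) = 0.0313·25.5, giving B* = 456·(1 - 0.583) = 190.
From dH/dt = 0: 0.00854·190 - 0.405 = 0.00884C*, so C* = 1.22/0.00884 = 138.

B* ≈ 190, H* ≈ 25.5, C* ≈ 138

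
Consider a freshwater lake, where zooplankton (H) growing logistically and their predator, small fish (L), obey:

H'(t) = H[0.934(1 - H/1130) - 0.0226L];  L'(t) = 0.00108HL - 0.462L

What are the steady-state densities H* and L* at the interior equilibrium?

H* ≈ 428, L* ≈ 25.7

From dL/dt = 0 with L > 0: 0.00108H* = 0.462, so H* = 428.
Substitute into dH/dt = 0: 0.934(1 - 428/1130) = 0.0226L*.
The bracket is 0.621, giving L* = 0.58/0.0226 = 25.7.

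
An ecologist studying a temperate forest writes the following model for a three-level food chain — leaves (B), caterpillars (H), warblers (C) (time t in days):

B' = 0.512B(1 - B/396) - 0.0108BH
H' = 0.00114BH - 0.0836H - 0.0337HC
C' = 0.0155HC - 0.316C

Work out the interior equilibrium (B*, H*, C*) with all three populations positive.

B* ≈ 226, H* ≈ 20.4, C* ≈ 5.15

From dC/dt = 0: 0.0155H* = 0.316, so H* = 20.4.
From dB/dt = 0: 0.512(1 - B*/396) = 0.0108·20.4, giving B* = 396·(1 - 0.43) = 226.
From dH/dt = 0: 0.00114·226 - 0.0836 = 0.0337C*, so C* = 0.174/0.0337 = 5.15.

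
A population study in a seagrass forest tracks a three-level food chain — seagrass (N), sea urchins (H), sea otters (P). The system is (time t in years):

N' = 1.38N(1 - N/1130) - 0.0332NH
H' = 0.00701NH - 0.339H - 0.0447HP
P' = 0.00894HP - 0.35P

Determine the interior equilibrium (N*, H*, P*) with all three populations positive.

N* ≈ 65.7, H* ≈ 39.1, P* ≈ 2.72

From dP/dt = 0: 0.00894H* = 0.35, so H* = 39.1.
From dN/dt = 0: 1.38(1 - N*/1130) = 0.0332·39.1, giving N* = 1130·(1 - 0.942) = 65.7.
From dH/dt = 0: 0.00701·65.7 - 0.339 = 0.0447P*, so P* = 0.121/0.0447 = 2.72.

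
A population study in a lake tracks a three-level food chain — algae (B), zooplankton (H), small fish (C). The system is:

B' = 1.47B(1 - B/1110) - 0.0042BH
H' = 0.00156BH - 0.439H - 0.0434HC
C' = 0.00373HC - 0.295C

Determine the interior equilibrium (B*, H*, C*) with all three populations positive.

B* ≈ 859, H* ≈ 79.1, C* ≈ 20.8

From dC/dt = 0: 0.00373H* = 0.295, so H* = 79.1.
From dB/dt = 0: 1.47(1 - B*/1110) = 0.0042·79.1, giving B* = 1110·(1 - 0.226) = 859.
From dH/dt = 0: 0.00156·859 - 0.439 = 0.0434C*, so C* = 0.901/0.0434 = 20.8.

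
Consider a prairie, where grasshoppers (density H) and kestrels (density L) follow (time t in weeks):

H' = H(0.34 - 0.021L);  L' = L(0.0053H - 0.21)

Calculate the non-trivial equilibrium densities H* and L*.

H* ≈ 39.6, L* ≈ 16.2

Set dL/dt = 0 with L > 0: 0.0053H - 0.21 = 0, so H* = 0.21/0.0053 = 39.6.
Set dH/dt = 0 with H > 0: 0.34 - 0.021L = 0, so L* = 0.34/0.021 = 16.2.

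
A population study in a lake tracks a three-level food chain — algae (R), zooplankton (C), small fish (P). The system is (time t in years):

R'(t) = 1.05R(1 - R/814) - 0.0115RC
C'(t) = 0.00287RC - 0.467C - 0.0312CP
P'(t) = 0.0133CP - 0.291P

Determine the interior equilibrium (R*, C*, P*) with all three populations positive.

From dP/dt = 0: 0.0133C* = 0.291, so C* = 21.9.
From dR/dt = 0: 1.05(1 - R*/814) = 0.0115·21.9, giving R* = 814·(1 - 0.24) = 619.
From dC/dt = 0: 0.00287·619 - 0.467 = 0.0312P*, so P* = 1.31/0.0312 = 42.

R* ≈ 619, C* ≈ 21.9, P* ≈ 42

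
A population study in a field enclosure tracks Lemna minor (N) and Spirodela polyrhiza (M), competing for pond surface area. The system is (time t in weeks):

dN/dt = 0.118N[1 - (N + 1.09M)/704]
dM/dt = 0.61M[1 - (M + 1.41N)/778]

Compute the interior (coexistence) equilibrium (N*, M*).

Setting both brackets to zero gives the nullclines N + 1.09M = 704 and 1.41N + M = 778.
Substituting M = 778 - 1.41N into the first: N(1 - 1.09·1.41) = 704 - 1.09·778.
So N* = -144/-0.537 = 268, and then M* = 778 - 1.41·268 = 400.

N* ≈ 268, M* ≈ 400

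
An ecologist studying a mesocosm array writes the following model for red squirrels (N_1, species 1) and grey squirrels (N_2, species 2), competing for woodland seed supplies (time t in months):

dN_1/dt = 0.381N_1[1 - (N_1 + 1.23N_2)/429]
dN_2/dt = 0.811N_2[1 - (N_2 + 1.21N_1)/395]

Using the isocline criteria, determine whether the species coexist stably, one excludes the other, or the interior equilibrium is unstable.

unstable coexistence (outcome depends on initial conditions)

Compare the nullcline intercepts: K1/α12 = 429/1.23 = 349 < K2 = 395; K2/α21 = 395/1.21 = 326 < K1 = 429.
Since both are reversed, neither can invade when rare; the interior point is a saddle.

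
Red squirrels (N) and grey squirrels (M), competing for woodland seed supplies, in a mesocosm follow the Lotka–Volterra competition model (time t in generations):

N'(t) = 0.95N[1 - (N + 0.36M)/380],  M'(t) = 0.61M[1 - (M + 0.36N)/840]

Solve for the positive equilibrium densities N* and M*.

Setting both brackets to zero gives the nullclines N + 0.36M = 380 and 0.36N + M = 840.
Substituting M = 840 - 0.36N into the first: N(1 - 0.36·0.36) = 380 - 0.36·840.
So N* = 77.6/0.87 = 89.2, and then M* = 840 - 0.36·89.2 = 808.

N* ≈ 89.2, M* ≈ 808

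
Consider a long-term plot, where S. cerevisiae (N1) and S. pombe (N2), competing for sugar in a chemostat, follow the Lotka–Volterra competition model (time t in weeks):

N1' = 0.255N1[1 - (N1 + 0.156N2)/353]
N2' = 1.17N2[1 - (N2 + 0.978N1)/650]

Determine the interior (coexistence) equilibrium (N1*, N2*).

Setting both brackets to zero gives the nullclines N1 + 0.156N2 = 353 and 0.978N1 + N2 = 650.
Substituting N2 = 650 - 0.978N1 into the first: N1(1 - 0.156·0.978) = 353 - 0.156·650.
So N1* = 252/0.847 = 297, and then N2* = 650 - 0.978·297 = 360.

N1* ≈ 297, N2* ≈ 360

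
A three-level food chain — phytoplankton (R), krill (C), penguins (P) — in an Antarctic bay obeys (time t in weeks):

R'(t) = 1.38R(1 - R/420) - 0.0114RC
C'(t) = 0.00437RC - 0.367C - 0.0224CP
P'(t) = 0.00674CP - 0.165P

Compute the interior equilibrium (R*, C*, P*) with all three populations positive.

R* ≈ 335, C* ≈ 24.5, P* ≈ 49

From dP/dt = 0: 0.00674C* = 0.165, so C* = 24.5.
From dR/dt = 0: 1.38(1 - R*/420) = 0.0114·24.5, giving R* = 420·(1 - 0.202) = 335.
From dC/dt = 0: 0.00437·335 - 0.367 = 0.0224P*, so P* = 1.1/0.0224 = 49.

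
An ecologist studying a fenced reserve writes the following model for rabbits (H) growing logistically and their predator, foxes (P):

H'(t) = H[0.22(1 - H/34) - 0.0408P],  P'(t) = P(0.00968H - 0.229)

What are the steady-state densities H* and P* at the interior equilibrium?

H* ≈ 23.7, P* ≈ 1.64

From dP/dt = 0 with P > 0: 0.00968H* = 0.229, so H* = 23.7.
Substitute into dH/dt = 0: 0.22(1 - 23.7/34) = 0.0408P*.
The bracket is 0.304, giving P* = 0.0669/0.0408 = 1.64.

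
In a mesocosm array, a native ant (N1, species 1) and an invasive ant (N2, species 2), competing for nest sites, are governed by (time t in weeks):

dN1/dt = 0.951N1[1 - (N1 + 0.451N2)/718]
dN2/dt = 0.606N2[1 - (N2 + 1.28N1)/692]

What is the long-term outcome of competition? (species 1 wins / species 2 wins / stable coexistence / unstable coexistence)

species 1 excludes species 2

Compare the nullcline intercepts: K1/α12 = 718/0.451 = 1590 > K2 = 692; K2/α21 = 692/1.28 = 541 < K1 = 718.
Since the inequalities point opposite ways, species 1 can invade but species 2 cannot.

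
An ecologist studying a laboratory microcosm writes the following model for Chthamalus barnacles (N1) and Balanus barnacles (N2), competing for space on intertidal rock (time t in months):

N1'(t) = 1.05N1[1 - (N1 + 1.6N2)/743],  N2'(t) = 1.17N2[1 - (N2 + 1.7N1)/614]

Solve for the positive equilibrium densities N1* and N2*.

N1* ≈ 139, N2* ≈ 377

Setting both brackets to zero gives the nullclines N1 + 1.6N2 = 743 and 1.7N1 + N2 = 614.
Substituting N2 = 614 - 1.7N1 into the first: N1(1 - 1.6·1.7) = 743 - 1.6·614.
So N1* = -239/-1.72 = 139, and then N2* = 614 - 1.7·139 = 377.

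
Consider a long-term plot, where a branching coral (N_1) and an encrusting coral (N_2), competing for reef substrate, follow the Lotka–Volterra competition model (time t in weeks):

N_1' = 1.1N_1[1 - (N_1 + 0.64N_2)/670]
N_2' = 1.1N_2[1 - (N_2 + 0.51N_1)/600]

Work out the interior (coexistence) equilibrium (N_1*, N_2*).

Setting both brackets to zero gives the nullclines N_1 + 0.64N_2 = 670 and 0.51N_1 + N_2 = 600.
Substituting N_2 = 600 - 0.51N_1 into the first: N_1(1 - 0.64·0.51) = 670 - 0.64·600.
So N_1* = 286/0.674 = 425, and then N_2* = 600 - 0.51·425 = 383.

N_1* ≈ 425, N_2* ≈ 383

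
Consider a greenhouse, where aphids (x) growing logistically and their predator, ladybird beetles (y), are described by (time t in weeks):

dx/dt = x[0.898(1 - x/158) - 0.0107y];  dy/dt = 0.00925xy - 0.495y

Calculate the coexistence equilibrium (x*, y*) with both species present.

x* ≈ 53.5, y* ≈ 55.5

From dy/dt = 0 with y > 0: 0.00925x* = 0.495, so x* = 53.5.
Substitute into dx/dt = 0: 0.898(1 - 53.5/158) = 0.0107y*.
The bracket is 0.661, giving y* = 0.594/0.0107 = 55.5.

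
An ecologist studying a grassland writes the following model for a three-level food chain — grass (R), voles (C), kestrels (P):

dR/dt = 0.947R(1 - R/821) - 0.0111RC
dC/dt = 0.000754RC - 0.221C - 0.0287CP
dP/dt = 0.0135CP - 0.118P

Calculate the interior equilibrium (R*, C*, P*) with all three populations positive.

From dP/dt = 0: 0.0135C* = 0.118, so C* = 8.74.
From dR/dt = 0: 0.947(1 - R*/821) = 0.0111·8.74, giving R* = 821·(1 - 0.102) = 737.
From dC/dt = 0: 0.000754·737 - 0.221 = 0.0287P*, so P* = 0.335/0.0287 = 11.7.

R* ≈ 737, C* ≈ 8.74, P* ≈ 11.7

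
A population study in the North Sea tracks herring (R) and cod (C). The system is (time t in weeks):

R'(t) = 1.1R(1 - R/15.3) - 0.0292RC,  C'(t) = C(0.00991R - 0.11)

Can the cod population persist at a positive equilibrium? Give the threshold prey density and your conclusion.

Threshold R = 11.1; K > 11.1, so yes, the predator persists.

The predator equation gives dC/dt > 0 only when R > 0.11/0.00991 = 11.1.
Without the predator, R → K = 15.3. Since 15.3 > 11.1, the predator can invade and persist.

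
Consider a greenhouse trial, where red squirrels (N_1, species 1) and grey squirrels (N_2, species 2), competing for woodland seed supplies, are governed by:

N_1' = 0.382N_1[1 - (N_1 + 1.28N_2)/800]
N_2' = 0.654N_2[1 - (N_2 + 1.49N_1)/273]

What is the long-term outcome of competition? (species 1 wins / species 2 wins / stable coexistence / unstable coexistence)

species 1 excludes species 2

Compare the nullcline intercepts: K1/α12 = 800/1.28 = 625 > K2 = 273; K2/α21 = 273/1.49 = 183 < K1 = 800.
Since the inequalities point opposite ways, species 1 can invade but species 2 cannot.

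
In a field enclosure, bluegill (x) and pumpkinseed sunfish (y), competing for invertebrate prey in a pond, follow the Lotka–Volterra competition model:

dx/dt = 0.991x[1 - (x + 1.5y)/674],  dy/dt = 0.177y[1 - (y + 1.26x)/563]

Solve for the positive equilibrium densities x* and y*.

x* ≈ 192, y* ≈ 322

Setting both brackets to zero gives the nullclines x + 1.5y = 674 and 1.26x + y = 563.
Substituting y = 563 - 1.26x into the first: x(1 - 1.5·1.26) = 674 - 1.5·563.
So x* = -170/-0.89 = 192, and then y* = 563 - 1.26·192 = 322.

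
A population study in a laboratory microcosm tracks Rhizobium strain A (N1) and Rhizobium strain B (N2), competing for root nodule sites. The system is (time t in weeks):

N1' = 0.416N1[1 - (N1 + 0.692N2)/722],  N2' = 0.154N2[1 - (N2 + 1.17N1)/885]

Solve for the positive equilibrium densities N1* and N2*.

N1* ≈ 576, N2* ≈ 211

Setting both brackets to zero gives the nullclines N1 + 0.692N2 = 722 and 1.17N1 + N2 = 885.
Substituting N2 = 885 - 1.17N1 into the first: N1(1 - 0.692·1.17) = 722 - 0.692·885.
So N1* = 110/0.19 = 576, and then N2* = 885 - 1.17·576 = 211.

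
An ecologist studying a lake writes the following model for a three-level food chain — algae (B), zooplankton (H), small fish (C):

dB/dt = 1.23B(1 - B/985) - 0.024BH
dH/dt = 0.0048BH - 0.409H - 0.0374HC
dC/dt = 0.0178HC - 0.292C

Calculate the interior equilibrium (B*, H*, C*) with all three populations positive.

B* ≈ 670, H* ≈ 16.4, C* ≈ 75

From dC/dt = 0: 0.0178H* = 0.292, so H* = 16.4.
From dB/dt = 0: 1.23(1 - B*/985) = 0.024·16.4, giving B* = 985·(1 - 0.32) = 670.
From dH/dt = 0: 0.0048·670 - 0.409 = 0.0374C*, so C* = 2.81/0.0374 = 75.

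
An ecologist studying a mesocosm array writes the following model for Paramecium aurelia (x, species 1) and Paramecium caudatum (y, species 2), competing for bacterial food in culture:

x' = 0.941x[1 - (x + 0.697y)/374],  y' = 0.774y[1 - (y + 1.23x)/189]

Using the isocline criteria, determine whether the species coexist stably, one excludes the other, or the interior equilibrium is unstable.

species 1 excludes species 2

Compare the nullcline intercepts: K1/α12 = 374/0.697 = 537 > K2 = 189; K2/α21 = 189/1.23 = 154 < K1 = 374.
Since the inequalities point opposite ways, species 1 can invade but species 2 cannot.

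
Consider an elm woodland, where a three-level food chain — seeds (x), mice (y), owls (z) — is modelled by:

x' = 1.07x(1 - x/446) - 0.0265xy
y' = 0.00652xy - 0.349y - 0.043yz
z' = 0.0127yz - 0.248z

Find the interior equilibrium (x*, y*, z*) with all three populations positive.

x* ≈ 230, y* ≈ 19.5, z* ≈ 26.8

From dz/dt = 0: 0.0127y* = 0.248, so y* = 19.5.
From dx/dt = 0: 1.07(1 - x*/446) = 0.0265·19.5, giving x* = 446·(1 - 0.484) = 230.
From dy/dt = 0: 0.00652·230 - 0.349 = 0.043z*, so z* = 1.15/0.043 = 26.8.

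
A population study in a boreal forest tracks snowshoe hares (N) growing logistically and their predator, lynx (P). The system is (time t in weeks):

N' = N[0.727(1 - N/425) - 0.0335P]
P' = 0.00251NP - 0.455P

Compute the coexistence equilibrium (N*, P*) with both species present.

N* ≈ 181, P* ≈ 12.4

From dP/dt = 0 with P > 0: 0.00251N* = 0.455, so N* = 181.
Substitute into dN/dt = 0: 0.727(1 - 181/425) = 0.0335P*.
The bracket is 0.573, giving P* = 0.417/0.0335 = 12.4.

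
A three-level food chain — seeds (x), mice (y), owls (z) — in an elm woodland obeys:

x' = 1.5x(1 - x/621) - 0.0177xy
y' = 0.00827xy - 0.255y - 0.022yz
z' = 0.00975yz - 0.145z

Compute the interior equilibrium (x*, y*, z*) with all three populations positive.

x* ≈ 512, y* ≈ 14.9, z* ≈ 181

From dz/dt = 0: 0.00975y* = 0.145, so y* = 14.9.
From dx/dt = 0: 1.5(1 - x*/621) = 0.0177·14.9, giving x* = 621·(1 - 0.175) = 512.
From dy/dt = 0: 0.00827·512 - 0.255 = 0.022z*, so z* = 3.98/0.022 = 181.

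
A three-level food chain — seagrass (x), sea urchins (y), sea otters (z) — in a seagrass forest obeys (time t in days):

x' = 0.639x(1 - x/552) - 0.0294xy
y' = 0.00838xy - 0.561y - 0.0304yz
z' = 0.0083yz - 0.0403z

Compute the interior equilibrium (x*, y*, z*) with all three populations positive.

From dz/dt = 0: 0.0083y* = 0.0403, so y* = 4.86.
From dx/dt = 0: 0.639(1 - x*/552) = 0.0294·4.86, giving x* = 552·(1 - 0.223) = 429.
From dy/dt = 0: 0.00838·429 - 0.561 = 0.0304z*, so z* = 3.03/0.0304 = 99.7.

x* ≈ 429, y* ≈ 4.86, z* ≈ 99.7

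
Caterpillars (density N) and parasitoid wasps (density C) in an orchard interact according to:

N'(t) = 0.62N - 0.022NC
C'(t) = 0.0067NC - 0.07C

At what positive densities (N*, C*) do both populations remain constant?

Set dC/dt = 0 with C > 0: 0.0067N - 0.07 = 0, so N* = 0.07/0.0067 = 10.4.
Set dN/dt = 0 with N > 0: 0.62 - 0.022C = 0, so C* = 0.62/0.022 = 28.2.

N* ≈ 10.4, C* ≈ 28.2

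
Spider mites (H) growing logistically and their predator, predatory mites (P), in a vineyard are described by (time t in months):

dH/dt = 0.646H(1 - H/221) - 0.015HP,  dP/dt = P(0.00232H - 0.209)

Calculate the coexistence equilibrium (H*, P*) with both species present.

H* ≈ 90.1, P* ≈ 25.5

From dP/dt = 0 with P > 0: 0.00232H* = 0.209, so H* = 90.1.
Substitute into dH/dt = 0: 0.646(1 - 90.1/221) = 0.015P*.
The bracket is 0.592, giving P* = 0.383/0.015 = 25.5.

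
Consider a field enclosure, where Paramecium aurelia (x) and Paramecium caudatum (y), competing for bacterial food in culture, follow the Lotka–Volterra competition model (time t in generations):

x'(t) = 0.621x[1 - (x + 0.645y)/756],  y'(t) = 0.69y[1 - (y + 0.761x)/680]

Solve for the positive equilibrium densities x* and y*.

x* ≈ 623, y* ≈ 206

Setting both brackets to zero gives the nullclines x + 0.645y = 756 and 0.761x + y = 680.
Substituting y = 680 - 0.761x into the first: x(1 - 0.645·0.761) = 756 - 0.645·680.
So x* = 317/0.509 = 623, and then y* = 680 - 0.761·623 = 206.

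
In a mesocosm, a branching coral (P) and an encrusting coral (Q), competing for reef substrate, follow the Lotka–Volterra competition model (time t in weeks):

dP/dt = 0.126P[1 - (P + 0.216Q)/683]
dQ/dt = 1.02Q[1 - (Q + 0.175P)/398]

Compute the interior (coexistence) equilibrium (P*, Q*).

Setting both brackets to zero gives the nullclines P + 0.216Q = 683 and 0.175P + Q = 398.
Substituting Q = 398 - 0.175P into the first: P(1 - 0.216·0.175) = 683 - 0.216·398.
So P* = 597/0.962 = 620, and then Q* = 398 - 0.175·620 = 289.

P* ≈ 620, Q* ≈ 289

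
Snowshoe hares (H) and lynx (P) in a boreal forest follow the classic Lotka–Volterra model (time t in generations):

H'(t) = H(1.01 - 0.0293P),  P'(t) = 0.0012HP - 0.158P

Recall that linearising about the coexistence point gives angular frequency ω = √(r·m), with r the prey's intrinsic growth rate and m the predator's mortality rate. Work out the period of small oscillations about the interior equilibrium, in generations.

Here r = 1.01 and m = 0.158, so r·m = 0.16.
ω = √0.16 = 0.399 per generation, hence T = 2π/ω ≈ 15.7 generations.

T ≈ 15.7 generations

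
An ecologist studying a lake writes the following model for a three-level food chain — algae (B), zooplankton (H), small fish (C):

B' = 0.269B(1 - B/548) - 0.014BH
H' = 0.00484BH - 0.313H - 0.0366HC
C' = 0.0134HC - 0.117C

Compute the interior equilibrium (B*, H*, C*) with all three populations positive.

From dC/dt = 0: 0.0134H* = 0.117, so H* = 8.73.
From dB/dt = 0: 0.269(1 - B*/548) = 0.014·8.73, giving B* = 548·(1 - 0.454) = 299.
From dH/dt = 0: 0.00484·299 - 0.313 = 0.0366C*, so C* = 1.13/0.0366 = 31.

B* ≈ 299, H* ≈ 8.73, C* ≈ 31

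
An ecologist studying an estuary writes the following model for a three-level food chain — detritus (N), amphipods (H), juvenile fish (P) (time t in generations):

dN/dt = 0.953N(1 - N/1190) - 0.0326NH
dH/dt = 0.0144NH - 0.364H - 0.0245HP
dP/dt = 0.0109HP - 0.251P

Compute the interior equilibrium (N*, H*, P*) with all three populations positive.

N* ≈ 253, H* ≈ 23, P* ≈ 134

From dP/dt = 0: 0.0109H* = 0.251, so H* = 23.
From dN/dt = 0: 0.953(1 - N*/1190) = 0.0326·23, giving N* = 1190·(1 - 0.788) = 253.
From dH/dt = 0: 0.0144·253 - 0.364 = 0.0245P*, so P* = 3.27/0.0245 = 134.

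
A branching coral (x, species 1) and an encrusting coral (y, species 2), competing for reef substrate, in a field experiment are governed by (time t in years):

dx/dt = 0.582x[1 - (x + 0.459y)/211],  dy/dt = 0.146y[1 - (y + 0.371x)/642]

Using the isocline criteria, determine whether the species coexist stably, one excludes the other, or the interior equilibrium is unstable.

Compare the nullcline intercepts: K1/α12 = 211/0.459 = 460 < K2 = 642; K2/α21 = 642/0.371 = 1730 > K1 = 211.
Since the inequalities point opposite ways, species 2 can invade but species 1 cannot.

species 2 excludes species 1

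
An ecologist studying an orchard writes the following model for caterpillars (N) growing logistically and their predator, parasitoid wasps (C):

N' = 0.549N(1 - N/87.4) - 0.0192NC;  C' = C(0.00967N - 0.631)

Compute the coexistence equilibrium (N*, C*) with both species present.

N* ≈ 65.3, C* ≈ 7.25

From dC/dt = 0 with C > 0: 0.00967N* = 0.631, so N* = 65.3.
Substitute into dN/dt = 0: 0.549(1 - 65.3/87.4) = 0.0192C*.
The bracket is 0.253, giving C* = 0.139/0.0192 = 7.25.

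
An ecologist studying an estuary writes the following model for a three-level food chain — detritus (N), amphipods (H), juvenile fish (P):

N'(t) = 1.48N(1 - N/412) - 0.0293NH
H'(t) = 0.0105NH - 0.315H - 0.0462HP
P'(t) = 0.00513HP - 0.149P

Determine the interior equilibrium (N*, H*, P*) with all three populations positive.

From dP/dt = 0: 0.00513H* = 0.149, so H* = 29.
From dN/dt = 0: 1.48(1 - N*/412) = 0.0293·29, giving N* = 412·(1 - 0.575) = 175.
From dH/dt = 0: 0.0105·175 - 0.315 = 0.0462P*, so P* = 1.52/0.0462 = 33.

N* ≈ 175, H* ≈ 29, P* ≈ 33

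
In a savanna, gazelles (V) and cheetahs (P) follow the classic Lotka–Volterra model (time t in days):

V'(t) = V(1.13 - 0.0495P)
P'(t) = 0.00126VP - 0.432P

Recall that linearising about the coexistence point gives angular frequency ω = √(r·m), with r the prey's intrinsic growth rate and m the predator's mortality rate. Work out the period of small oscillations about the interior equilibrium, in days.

T ≈ 8.99 days

Here r = 1.13 and m = 0.432, so r·m = 0.488.
ω = √0.488 = 0.699 per day, hence T = 2π/ω ≈ 8.99 days.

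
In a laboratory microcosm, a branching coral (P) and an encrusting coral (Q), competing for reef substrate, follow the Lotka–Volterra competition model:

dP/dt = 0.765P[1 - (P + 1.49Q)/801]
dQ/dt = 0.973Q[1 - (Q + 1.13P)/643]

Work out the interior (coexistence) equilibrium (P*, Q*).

Setting both brackets to zero gives the nullclines P + 1.49Q = 801 and 1.13P + Q = 643.
Substituting Q = 643 - 1.13P into the first: P(1 - 1.49·1.13) = 801 - 1.49·643.
So P* = -157/-0.684 = 230, and then Q* = 643 - 1.13·230 = 383.

P* ≈ 230, Q* ≈ 383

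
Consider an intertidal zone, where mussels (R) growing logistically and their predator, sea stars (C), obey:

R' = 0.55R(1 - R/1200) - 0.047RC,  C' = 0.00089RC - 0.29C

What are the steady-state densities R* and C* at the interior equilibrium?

R* ≈ 326, C* ≈ 8.52

From dC/dt = 0 with C > 0: 0.00089R* = 0.29, so R* = 326.
Substitute into dR/dt = 0: 0.55(1 - 326/1200) = 0.047C*.
The bracket is 0.728, giving C* = 0.401/0.047 = 8.52.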